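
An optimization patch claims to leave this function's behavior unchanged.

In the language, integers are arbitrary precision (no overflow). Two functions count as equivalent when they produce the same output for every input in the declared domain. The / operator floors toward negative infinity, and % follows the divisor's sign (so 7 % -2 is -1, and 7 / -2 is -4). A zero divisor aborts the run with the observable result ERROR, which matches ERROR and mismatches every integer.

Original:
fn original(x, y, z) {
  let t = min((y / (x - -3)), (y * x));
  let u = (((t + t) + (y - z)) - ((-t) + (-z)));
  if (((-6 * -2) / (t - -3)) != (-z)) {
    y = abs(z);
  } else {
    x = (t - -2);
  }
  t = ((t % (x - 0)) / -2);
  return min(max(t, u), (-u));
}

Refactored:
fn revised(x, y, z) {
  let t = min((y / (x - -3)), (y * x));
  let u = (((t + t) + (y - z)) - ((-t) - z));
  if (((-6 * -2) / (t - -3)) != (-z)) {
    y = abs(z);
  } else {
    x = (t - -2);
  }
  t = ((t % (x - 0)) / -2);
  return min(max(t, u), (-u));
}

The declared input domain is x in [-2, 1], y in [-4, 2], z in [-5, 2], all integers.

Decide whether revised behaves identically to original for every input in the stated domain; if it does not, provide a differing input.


Although arithmetic usage differs, 224/224 inputs agree.
verdict: equivalent


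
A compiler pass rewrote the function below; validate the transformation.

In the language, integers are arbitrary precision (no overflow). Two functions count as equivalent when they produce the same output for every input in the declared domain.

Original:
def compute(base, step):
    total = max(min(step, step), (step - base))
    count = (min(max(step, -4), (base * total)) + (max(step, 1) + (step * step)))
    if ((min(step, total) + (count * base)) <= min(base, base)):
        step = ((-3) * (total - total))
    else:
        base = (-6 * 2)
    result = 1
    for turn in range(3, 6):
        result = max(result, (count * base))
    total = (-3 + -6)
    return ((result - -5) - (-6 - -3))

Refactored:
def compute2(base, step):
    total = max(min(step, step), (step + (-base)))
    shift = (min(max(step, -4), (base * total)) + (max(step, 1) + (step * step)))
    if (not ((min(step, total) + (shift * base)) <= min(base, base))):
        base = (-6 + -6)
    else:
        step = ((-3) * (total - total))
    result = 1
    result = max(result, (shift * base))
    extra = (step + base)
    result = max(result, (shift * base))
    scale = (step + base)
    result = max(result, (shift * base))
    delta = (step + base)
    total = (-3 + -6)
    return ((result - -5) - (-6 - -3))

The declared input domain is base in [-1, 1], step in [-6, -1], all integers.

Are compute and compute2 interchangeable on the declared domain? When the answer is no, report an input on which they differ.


Side by side, the visible changes include: boolean connective usage differs, and arithmetic usage differs, and statement counts differ, and constant usage differs, and loop structure differs, and min/max/abs usage differs, and local variable names differ.
Tracing base=0, step=-3: compute: total becomes -3; next count becomes 7; next ((min(step, total) + (count * base)) <= min(base, base)) evaluates to true; next step becomes 0; next result becomes 1; next at turn=3:; next result becomes 1; next at turn=4:; next result becomes 1; next at turn=5:; next result becomes 1; next total becomes -9; next final value 9 | compute2: total becomes -3; next shift becomes 7; next (not ((min(step, total) + (shift * base)) <= min(base, base))) evaluates to false; next step becomes 0; next result becomes 1; next result becomes 1; next extra becomes 0; next result becomes 1; next scale becomes 0; next result becomes 1; next delta becomes 0; next total becomes -9; next final value 9 — matching result 9.
Sweeping the whole domain (18 inputs) finds no disagreement.
verdict: equivalent


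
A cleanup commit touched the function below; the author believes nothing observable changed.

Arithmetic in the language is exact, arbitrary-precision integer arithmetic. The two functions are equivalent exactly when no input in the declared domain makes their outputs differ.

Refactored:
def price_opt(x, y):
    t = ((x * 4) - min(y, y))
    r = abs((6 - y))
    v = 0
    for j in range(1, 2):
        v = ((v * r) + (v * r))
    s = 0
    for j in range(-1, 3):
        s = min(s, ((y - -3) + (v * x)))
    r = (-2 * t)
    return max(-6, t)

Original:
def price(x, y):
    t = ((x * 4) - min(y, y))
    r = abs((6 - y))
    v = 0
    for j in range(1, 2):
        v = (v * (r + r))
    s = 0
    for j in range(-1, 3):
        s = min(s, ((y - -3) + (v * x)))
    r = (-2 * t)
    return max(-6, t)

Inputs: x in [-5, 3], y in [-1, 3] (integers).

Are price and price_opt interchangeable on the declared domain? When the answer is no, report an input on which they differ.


Equivalent — the differences include arithmetic usage differs, yet no declared input distinguishes the two.
One worked example (x=-4, y=3) — price: t=-19, then r=3, then v=0, then (j=1), then v=0, then s=0, then (j=-1), then s=0, then (j=0), then s=0, then (j=1), then s=0, then (j=2), then s=0, then r=38, then returns -6; price_opt: t=-19, then r=3, then v=0, then (j=1), then v=0, then s=0, then (j=-1), then s=0, then (j=0), then s=0, then (j=1), then s=0, then (j=2), then s=0, then r=38, then returns -6; agreement on -6.
An exhaustive pass over the 45 declared inputs shows identical outputs.
verdict: equivalent


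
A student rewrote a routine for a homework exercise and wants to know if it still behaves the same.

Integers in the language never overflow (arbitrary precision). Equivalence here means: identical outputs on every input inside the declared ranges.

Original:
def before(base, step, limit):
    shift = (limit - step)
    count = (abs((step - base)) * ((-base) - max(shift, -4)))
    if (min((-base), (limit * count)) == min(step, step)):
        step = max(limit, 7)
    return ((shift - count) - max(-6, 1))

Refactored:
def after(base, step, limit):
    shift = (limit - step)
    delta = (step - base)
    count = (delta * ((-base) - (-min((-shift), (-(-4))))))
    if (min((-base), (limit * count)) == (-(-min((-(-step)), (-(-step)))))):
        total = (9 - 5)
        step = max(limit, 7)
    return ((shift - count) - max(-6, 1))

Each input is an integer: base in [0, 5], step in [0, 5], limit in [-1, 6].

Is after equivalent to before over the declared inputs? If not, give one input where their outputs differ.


Evaluate both at base=1, step=0, limit=0.
before: shift=0, then count=-1, then (min((-base), (limit * count)) == min(step, step)) is false, then returns 0
after: shift=0, then delta=-1, then count=1, then (min((-base), (limit * count)) == (-(-min((-(-step)), (-(-step)))))) is false, then returns -2
0 vs -2 — the two versions disagree here.
verdict: not equivalent; witness: base=1, step=0, limit=0


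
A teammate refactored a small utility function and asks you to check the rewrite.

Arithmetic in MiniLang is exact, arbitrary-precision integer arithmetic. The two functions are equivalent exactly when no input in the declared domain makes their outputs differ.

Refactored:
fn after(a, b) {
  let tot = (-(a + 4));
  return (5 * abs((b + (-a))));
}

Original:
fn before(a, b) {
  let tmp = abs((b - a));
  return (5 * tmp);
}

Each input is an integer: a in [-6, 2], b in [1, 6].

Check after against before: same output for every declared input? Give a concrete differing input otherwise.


Reading the diff, among the changes: local variable names differ, and constant usage differs, and arithmetic usage differs.
Tracing a=-2, b=1: before: tmp becomes 3; next final value 15 | after: tot becomes -2; next final value 15 — matching result 15.
Checked all 54 inputs in the declared domain: the outputs agree on every one.
verdict: equivalent


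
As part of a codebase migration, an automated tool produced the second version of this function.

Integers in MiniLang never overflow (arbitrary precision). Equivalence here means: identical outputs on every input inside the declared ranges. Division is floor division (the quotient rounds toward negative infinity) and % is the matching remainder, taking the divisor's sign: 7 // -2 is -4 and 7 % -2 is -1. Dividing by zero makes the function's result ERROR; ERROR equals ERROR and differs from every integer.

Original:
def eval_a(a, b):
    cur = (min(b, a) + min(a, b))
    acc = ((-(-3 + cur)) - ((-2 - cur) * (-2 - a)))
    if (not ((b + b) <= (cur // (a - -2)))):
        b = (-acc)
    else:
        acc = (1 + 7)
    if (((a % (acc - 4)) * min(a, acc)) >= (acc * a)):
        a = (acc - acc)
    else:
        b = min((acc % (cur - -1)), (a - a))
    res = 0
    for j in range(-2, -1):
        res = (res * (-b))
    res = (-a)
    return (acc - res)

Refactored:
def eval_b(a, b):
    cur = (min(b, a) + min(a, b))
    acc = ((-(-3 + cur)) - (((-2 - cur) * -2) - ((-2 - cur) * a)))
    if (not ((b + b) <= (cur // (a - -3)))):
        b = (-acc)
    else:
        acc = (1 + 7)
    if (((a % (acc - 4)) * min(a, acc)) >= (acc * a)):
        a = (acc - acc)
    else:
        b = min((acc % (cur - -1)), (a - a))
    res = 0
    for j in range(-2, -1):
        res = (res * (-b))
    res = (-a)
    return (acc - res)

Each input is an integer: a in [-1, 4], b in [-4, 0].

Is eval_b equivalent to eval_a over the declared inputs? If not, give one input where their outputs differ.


The suspicious edit (`-2` became `-3`) never changes the result for any input inside the declared domain.
One worked example (a=2, b=0) — eval_a: cur = 0; acc = -5; (not ((b + b) <= (cur // (a - -2)))) -> false; acc = 8; (((a % (acc - 4)) * min(a, acc)) >= (acc * a)) -> false; b = 0; res = 0; [j=-2]; res = 0; res = -2; return 10; eval_b: cur = 0; acc = -5; (not ((b + b) <= (cur // (a - -3)))) -> false; acc = 8; (((a % (acc - 4)) * min(a, acc)) >= (acc * a)) -> false; b = 0; res = 0; [j=-2]; res = 0; res = -2; return 10; agreement on 10.
An exhaustive pass over the 30 declared inputs shows identical outputs.
verdict: equivalent


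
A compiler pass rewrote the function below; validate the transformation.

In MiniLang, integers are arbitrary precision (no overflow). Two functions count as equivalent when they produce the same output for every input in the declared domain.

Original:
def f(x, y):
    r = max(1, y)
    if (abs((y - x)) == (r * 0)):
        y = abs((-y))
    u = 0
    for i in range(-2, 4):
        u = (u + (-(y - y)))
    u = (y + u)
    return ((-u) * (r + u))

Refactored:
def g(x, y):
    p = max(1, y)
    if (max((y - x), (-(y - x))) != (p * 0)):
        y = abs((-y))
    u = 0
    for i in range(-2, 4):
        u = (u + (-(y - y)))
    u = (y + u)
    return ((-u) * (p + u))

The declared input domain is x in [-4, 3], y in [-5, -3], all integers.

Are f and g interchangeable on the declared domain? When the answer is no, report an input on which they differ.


Evaluate both at x=-4, y=-5.
f: r := 1 | (abs((y - x)) == (r * 0)): false | u := 0 | iter i=-2: | u := 0 | iter i=-1: | u := 0 | iter i=0: | u := 0 | iter i=1: | u := 0 | iter i=2: | u := 0 | iter i=3: | u := 0 | u := -5 | result -20
g: p := 1 | (max((y - x), (-(y - x))) != (p * 0)): true | y := 5 | u := 0 | iter i=-2: | u := 0 | iter i=-1: | u := 0 | iter i=0: | u := 0 | iter i=1: | u := 0 | iter i=2: | u := 0 | iter i=3: | u := 0 | u := 5 | result -30
-20 against -30: the behavior changed.
verdict: not equivalent; witness: x=-4, y=-5


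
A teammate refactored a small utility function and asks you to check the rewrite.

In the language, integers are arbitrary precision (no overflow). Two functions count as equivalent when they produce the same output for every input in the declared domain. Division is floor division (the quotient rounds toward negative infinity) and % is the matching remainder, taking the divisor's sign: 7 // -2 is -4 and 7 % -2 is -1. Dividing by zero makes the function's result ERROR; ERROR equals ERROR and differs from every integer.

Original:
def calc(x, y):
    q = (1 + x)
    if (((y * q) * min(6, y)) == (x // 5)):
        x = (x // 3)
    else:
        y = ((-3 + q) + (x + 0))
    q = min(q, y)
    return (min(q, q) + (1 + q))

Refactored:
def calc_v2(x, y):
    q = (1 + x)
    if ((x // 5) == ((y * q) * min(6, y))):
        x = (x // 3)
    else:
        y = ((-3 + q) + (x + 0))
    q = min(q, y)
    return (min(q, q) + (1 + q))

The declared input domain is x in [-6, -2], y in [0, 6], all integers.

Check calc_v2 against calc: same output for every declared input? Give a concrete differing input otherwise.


Differences: same computation, different form — yet all 35 inputs agree.
verdict: equivalent


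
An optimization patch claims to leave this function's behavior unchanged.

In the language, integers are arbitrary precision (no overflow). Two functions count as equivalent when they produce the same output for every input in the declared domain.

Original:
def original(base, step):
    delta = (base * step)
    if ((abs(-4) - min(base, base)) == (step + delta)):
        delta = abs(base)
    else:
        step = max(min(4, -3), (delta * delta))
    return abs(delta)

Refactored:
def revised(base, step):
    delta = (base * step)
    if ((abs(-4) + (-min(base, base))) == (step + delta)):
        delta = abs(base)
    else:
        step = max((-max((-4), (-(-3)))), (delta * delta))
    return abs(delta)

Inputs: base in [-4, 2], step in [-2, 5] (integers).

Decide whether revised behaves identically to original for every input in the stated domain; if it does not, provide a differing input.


Changes here: arithmetic usage differs; also min/max/abs usage differs; the full 56-point sweep finds no disagreement.
verdict: equivalent


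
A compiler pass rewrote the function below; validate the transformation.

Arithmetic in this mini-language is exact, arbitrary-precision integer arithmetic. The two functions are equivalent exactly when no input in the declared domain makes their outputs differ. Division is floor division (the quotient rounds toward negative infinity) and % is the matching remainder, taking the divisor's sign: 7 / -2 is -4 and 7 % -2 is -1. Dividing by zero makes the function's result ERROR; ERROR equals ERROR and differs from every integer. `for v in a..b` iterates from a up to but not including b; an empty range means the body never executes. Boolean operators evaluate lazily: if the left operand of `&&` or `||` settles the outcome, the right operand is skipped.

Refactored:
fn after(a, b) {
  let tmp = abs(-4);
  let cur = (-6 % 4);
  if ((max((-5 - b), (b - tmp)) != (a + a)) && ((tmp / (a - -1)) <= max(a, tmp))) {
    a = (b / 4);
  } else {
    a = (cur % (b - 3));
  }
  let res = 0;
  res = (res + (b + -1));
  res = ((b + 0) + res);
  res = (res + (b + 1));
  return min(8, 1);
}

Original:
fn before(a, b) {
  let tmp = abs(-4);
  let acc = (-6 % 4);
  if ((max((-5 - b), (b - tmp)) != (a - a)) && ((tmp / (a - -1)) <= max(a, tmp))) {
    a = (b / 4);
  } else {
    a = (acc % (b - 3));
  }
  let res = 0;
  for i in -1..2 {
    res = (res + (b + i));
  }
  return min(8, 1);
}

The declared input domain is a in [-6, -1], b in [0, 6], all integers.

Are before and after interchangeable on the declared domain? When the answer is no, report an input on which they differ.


The rewrite breaks on a=-1, b=2, where the results are ERROR and 1.
before: tmp becomes 4; next acc becomes 2; next hits division by zero so the output is ERROR
after: tmp becomes 4; next cur becomes 2; next ((max((-5 - b), (b - tmp)) != (a + a)) && ((tmp / (a - -1)) <= max(a, tmp))) evaluates to false; next a becomes 0; next res becomes 0; next res becomes 1; next res becomes 3; next res becomes 6; next final value 1
verdict: not equivalent; witness: a=-1, b=2


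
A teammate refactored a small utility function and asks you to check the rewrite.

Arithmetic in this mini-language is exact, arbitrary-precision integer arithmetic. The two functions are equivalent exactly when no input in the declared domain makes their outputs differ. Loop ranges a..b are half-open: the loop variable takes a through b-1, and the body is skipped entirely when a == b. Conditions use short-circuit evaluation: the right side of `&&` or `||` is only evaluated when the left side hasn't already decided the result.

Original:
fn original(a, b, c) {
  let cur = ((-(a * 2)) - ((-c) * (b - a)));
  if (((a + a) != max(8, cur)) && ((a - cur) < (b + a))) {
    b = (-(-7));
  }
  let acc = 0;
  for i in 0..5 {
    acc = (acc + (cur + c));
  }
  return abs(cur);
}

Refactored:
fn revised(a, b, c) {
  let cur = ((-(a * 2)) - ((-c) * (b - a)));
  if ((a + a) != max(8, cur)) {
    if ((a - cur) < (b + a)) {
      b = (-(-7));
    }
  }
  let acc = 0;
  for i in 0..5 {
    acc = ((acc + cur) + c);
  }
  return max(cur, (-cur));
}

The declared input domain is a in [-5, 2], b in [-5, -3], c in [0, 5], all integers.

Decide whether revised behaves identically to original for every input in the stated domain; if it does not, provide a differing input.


The two versions differ — the changes include boolean connective usage differs; also min/max/abs usage differs; also statement counts differ; also branching structure differs.
One worked example (a=-1, b=-4, c=5) — original: cur=-13, then (((a + a) != max(8, cur)) && ((a - cur) < (b + a))) is false, then acc=0, then (i=0), then acc=-8, then (i=1), then acc=-16, then (i=2), then acc=-24, then (i=3), then acc=-32, then (i=4), then acc=-40, then returns 13; revised: cur=-13, then ((a + a) != max(8, cur)) is true, then ((a - cur) < (b + a)) is false, then acc=0, then (i=0), then acc=-8, then (i=1), then acc=-16, then (i=2), then acc=-24, then (i=3), then acc=-32, then (i=4), then acc=-40, then returns 13; agreement on 13.
Sweeping the whole domain (144 inputs) finds no disagreement.
verdict: equivalent


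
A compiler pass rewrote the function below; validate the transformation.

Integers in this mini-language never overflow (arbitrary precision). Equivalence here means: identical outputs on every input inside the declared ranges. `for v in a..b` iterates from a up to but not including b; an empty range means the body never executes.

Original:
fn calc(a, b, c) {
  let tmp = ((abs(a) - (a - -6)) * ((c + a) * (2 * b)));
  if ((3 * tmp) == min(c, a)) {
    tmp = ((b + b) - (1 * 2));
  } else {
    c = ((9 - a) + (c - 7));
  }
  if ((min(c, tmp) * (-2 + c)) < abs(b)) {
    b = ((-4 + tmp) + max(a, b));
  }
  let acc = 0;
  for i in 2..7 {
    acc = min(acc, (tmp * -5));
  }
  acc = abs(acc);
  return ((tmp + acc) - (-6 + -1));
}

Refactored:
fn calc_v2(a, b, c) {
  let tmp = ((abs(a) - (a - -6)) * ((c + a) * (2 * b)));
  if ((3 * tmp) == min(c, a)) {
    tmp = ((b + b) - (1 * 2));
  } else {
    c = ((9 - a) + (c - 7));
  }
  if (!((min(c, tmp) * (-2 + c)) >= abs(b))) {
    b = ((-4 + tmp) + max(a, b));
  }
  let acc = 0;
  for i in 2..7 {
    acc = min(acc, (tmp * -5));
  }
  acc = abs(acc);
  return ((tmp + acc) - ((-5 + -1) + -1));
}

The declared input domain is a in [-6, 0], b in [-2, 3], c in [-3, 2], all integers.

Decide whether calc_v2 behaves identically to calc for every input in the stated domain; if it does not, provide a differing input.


The two are interchangeable: constant usage differs, boolean connective usage differs, comparison usage differs, arithmetic usage differs, and every declared input agrees.
Tracing a=-1, b=2, c=-2: calc: tmp := 48 | ((3 * tmp) == min(c, a)): false | c := 1 | ((min(c, tmp) * (-2 + c)) < abs(b)): true | b := 46 | acc := 0 | iter i=2: | acc := -240 | iter i=3: | acc := -240 | iter i=4: | acc := -240 | iter i=5: | acc := -240 | iter i=6: | acc := -240 | acc := 240 | result 295 | calc_v2: tmp := 48 | ((3 * tmp) == min(c, a)): false | c := 1 | (!((min(c, tmp) * (-2 + c)) >= abs(b))): true | b := 46 | acc := 0 | iter i=2: | acc := -240 | iter i=3: | acc := -240 | iter i=4: | acc := -240 | iter i=5: | acc := -240 | iter i=6: | acc := -240 | acc := 240 | result 295 — matching result 295.
Checked all 252 inputs in the declared domain: the outputs agree on every one.
verdict: equivalent


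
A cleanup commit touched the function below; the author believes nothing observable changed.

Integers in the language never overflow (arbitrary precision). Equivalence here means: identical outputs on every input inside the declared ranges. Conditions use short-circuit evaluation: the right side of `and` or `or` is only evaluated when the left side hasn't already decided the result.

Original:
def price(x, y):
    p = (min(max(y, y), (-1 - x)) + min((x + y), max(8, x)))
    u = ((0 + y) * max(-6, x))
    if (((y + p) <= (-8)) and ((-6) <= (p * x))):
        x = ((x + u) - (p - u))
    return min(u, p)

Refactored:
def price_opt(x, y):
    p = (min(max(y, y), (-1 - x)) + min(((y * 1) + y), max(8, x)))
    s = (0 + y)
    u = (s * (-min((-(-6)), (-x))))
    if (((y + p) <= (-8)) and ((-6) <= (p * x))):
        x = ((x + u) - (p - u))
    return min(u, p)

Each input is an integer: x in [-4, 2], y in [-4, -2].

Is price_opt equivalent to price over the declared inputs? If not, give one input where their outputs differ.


Evaluate both at x=-4, y=-3.
price: p=-10, then u=12, then (((y + p) <= (-8)) and ((-6) <= (p * x))) is true, then x=30, then returns -10
price_opt: p=-9, then s=-3, then u=12, then (((y + p) <= (-8)) and ((-6) <= (p * x))) is true, then x=29, then returns -9
-10 != -9, so the rewrite changes behavior.
verdict: not equivalent; witness: x=-4, y=-3


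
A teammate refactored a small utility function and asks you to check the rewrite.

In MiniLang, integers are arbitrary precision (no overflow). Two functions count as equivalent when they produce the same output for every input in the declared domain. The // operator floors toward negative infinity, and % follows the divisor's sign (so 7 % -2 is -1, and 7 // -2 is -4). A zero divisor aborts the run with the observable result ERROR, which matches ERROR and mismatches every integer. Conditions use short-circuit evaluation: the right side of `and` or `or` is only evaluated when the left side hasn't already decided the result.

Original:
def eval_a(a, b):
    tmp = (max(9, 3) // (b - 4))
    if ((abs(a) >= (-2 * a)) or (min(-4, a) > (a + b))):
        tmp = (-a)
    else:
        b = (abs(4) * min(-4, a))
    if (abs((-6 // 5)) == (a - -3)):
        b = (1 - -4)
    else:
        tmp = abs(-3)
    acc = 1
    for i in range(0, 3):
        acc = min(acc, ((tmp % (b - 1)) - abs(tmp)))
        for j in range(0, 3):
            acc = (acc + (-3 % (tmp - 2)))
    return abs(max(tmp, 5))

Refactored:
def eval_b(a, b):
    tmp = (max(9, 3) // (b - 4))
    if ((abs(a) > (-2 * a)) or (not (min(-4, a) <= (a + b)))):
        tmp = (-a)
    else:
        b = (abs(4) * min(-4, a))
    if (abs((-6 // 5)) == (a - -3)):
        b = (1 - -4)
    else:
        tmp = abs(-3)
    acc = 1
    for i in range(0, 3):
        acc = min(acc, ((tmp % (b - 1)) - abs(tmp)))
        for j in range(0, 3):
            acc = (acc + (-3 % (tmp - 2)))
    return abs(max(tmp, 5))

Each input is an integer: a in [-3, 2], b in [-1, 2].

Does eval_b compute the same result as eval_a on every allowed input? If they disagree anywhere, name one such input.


These are not equivalent — on a=0, b=1 the outputs split (ERROR vs 5).
eval_a: tmp becomes -3; next ((abs(a) >= (-2 * a)) or (min(-4, a) > (a + b))) evaluates to true; next tmp becomes 0; next (abs((-6 // 5)) == (a - -3)) evaluates to false; next tmp becomes 3; next acc becomes 1; next at i=0:; next hits division by zero so the output is ERROR
eval_b: tmp becomes -3; next ((abs(a) > (-2 * a)) or (not (min(-4, a) <= (a + b)))) evaluates to false; next b becomes -16; next (abs((-6 // 5)) == (a - -3)) evaluates to false; next tmp becomes 3; next acc becomes 1; next at i=0:; next acc becomes -17; next at j=0:; next acc becomes -17; next at j=1:; next acc becomes -17; next at j=2:; next acc becomes -17; next at i=1:; next acc becomes -17; next at j=0:; next acc becomes -17; next at j=1:; next acc becomes -17; next at j=2:; next acc becomes -17; next at i=2:; next acc becomes -17; next at j=0:; next acc becomes -17; next at j=1:; next acc becomes -17; next at j=2:; next acc becomes -17; next final value 5
verdict: not equivalent; witness: a=0, b=1


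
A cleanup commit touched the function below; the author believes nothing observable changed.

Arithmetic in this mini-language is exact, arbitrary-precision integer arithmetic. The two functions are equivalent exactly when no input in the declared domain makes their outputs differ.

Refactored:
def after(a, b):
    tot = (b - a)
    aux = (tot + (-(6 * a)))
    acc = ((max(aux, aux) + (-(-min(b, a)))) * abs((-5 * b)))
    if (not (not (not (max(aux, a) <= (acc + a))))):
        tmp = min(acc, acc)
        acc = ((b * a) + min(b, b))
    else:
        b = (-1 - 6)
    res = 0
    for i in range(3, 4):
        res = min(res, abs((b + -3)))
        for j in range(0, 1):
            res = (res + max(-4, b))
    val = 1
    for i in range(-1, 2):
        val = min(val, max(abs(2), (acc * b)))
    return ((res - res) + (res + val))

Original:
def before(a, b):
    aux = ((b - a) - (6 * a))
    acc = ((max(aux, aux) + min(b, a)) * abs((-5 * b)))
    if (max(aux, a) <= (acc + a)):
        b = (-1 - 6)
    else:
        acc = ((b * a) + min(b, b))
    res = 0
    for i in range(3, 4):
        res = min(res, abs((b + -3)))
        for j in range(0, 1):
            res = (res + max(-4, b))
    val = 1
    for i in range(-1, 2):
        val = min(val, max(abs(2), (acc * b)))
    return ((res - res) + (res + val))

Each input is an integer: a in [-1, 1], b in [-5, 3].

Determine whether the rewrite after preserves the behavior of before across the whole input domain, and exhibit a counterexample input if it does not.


Reading the diff, among the changes: min/max/abs usage differs; also local variable names differ; also statement counts differ; also boolean connective usage differs; also arithmetic usage differs.
Spot check at a=1, b=0 — before: aux becomes -7; next acc becomes 0; next (max(aux, a) <= (acc + a)) evaluates to true; next b becomes -7; next res becomes 0; next at i=3:; next res becomes 0; next at j=0:; next res becomes -4; next val becomes 1; next at i=-1:; next val becomes 1; next at i=0:; next val becomes 1; next at i=1:; next val becomes 1; next final value -3. after: tot becomes -1; next aux becomes -7; next acc becomes 0; next (not (not (not (max(aux, a) <= (acc + a))))) evaluates to false; next b becomes -7; next res becomes 0; next at i=3:; next res becomes 0; next at j=0:; next res becomes -4; next val becomes 1; next at i=-1:; next val becomes 1; next at i=0:; next val becomes 1; next at i=1:; next val becomes 1; next final value -3. Both give -3.
Sweeping the whole domain (27 inputs) finds no disagreement.
verdict: equivalent


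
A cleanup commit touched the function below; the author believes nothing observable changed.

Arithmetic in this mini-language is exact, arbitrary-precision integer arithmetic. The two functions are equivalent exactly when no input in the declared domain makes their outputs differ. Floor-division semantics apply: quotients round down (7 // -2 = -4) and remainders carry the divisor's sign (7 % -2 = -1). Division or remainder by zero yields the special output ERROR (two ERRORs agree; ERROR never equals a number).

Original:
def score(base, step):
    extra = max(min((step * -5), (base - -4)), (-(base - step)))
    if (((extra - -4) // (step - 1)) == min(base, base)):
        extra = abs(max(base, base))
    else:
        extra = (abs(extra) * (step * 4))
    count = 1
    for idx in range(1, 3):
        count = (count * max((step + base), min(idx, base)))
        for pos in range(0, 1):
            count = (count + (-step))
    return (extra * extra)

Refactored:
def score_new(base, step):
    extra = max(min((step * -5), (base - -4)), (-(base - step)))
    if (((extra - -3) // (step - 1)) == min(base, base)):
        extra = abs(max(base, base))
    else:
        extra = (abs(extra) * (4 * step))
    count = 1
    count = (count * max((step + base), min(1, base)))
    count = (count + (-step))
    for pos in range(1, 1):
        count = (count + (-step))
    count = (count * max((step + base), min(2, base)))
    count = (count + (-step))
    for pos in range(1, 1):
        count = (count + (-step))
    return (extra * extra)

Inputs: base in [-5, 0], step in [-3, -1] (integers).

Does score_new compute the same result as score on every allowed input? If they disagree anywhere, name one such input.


Consider the input base=-4, step=-1.
score: extra = 3; (((extra - -4) // (step - 1)) == min(base, base)) -> true; extra = 4; count = 1; [idx=1]; count = -4; [pos=0]; count = -3; [idx=2]; count = 12; [pos=0]; count = 13; return 16
score_new: extra = 3; (((extra - -3) // (step - 1)) == min(base, base)) -> false; extra = -12; count = 1; count = -4; count = -3; the pos loop: no iterations; count = 12; count = 13; the pos loop: no iterations; return 144
16 against 144: the behavior changed.
verdict: not equivalent; witness: base=-4, step=-1


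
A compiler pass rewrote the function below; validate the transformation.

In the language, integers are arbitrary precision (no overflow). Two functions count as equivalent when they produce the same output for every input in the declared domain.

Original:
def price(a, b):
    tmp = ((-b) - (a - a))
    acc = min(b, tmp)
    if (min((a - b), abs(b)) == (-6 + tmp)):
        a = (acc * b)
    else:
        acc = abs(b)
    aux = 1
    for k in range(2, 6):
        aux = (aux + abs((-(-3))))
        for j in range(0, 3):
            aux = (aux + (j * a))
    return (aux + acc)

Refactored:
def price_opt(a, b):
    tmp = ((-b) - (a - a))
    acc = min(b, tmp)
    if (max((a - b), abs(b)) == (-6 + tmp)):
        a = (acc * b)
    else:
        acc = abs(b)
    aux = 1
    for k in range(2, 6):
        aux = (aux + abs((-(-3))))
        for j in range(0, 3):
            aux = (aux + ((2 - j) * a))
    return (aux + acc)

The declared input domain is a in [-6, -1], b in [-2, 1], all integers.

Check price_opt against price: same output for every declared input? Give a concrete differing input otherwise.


Run the pair on a=-6, b=-2.
price: tmp = 2; acc = -2; (min((a - b), abs(b)) == (-6 + tmp)) -> true; a = 4; aux = 1; [k=2]; aux = 4; [j=0]; aux = 4; [j=1]; aux = 8; [j=2]; aux = 16; [k=3]; aux = 19; [j=0]; aux = 19; [j=1]; aux = 23; [j=2]; aux = 31; [k=4]; aux = 34; [j=0]; aux = 34; [j=1]; aux = 38; [j=2]; aux = 46; [k=5]; aux = 49; [j=0]; aux = 49; [j=1]; aux = 53; [j=2]; aux = 61; return 59
price_opt: tmp = 2; acc = -2; (max((a - b), abs(b)) == (-6 + tmp)) -> false; acc = 2; aux = 1; [k=2]; aux = 4; [j=0]; aux = -8; [j=1]; aux = -14; [j=2]; aux = -14; [k=3]; aux = -11; [j=0]; aux = -23; [j=1]; aux = -29; [j=2]; aux = -29; [k=4]; aux = -26; [j=0]; aux = -38; [j=1]; aux = -44; [j=2]; aux = -44; [k=5]; aux = -41; [j=0]; aux = -53; [j=1]; aux = -59; [j=2]; aux = -59; return -57
59 and -57 differ, so these are not the same function on this domain.
verdict: not equivalent; witness: a=-6, b=-2


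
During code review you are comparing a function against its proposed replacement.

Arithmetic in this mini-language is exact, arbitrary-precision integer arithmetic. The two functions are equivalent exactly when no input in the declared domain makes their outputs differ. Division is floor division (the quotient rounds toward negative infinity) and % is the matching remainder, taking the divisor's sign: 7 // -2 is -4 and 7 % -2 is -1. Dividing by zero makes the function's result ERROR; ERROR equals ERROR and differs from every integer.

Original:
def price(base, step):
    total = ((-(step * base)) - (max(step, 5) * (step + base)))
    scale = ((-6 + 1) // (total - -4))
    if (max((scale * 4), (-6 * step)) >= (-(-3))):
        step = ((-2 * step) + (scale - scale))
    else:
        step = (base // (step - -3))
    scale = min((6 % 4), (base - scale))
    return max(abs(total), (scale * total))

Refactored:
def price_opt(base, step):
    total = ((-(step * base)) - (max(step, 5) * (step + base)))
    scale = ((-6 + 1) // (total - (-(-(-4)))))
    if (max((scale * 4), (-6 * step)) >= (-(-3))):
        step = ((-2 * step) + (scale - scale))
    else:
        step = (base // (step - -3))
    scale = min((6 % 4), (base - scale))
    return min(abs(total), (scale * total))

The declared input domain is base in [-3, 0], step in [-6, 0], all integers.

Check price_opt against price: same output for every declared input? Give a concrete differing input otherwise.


The rewrite breaks on base=-3, step=-6, where the results are 27 and -54.
price: total = 27; scale = -1; (max((scale * 4), (-6 * step)) >= (-(-3))) -> true; step = 12; scale = -2; return 27
price_opt: total = 27; scale = -1; (max((scale * 4), (-6 * step)) >= (-(-3))) -> true; step = 12; scale = -2; return -54
verdict: not equivalent; witness: base=-3, step=-6


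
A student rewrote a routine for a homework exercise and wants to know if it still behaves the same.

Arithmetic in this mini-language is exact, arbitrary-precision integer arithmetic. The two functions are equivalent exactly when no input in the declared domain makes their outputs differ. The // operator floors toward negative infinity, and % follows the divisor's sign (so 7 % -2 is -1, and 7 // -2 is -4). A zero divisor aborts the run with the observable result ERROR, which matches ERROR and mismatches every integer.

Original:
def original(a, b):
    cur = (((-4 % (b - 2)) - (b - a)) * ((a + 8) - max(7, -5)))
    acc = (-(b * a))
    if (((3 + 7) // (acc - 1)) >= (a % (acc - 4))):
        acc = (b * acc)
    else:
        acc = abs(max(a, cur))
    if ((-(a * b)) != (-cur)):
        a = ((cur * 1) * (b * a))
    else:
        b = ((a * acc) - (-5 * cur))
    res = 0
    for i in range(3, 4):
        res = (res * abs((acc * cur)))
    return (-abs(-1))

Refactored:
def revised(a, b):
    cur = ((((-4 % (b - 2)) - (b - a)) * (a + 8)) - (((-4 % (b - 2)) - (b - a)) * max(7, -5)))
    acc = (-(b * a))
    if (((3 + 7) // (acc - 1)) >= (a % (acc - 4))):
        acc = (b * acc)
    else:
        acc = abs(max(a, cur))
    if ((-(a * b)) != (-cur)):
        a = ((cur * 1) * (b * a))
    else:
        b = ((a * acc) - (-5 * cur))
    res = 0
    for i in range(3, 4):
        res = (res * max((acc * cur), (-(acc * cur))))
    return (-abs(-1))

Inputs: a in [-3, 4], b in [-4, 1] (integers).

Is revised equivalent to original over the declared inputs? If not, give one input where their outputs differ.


The two are interchangeable: constant usage differs; min/max/abs usage differs; arithmetic usage differs, and every declared input agrees.
Spot check at a=-2, b=-4 — original: cur = 2; acc = -8; (((3 + 7) // (acc - 1)) >= (a % (acc - 4))) -> true; acc = 32; ((-(a * b)) != (-cur)) -> true; a = 16; res = 0; [i=3]; res = 0; return -1. revised: cur = 2; acc = -8; (((3 + 7) // (acc - 1)) >= (a % (acc - 4))) -> true; acc = 32; ((-(a * b)) != (-cur)) -> true; a = 16; res = 0; [i=3]; res = 0; return -1. Both give -1.
Every one of the 48 inputs gives matching results.
verdict: equivalent


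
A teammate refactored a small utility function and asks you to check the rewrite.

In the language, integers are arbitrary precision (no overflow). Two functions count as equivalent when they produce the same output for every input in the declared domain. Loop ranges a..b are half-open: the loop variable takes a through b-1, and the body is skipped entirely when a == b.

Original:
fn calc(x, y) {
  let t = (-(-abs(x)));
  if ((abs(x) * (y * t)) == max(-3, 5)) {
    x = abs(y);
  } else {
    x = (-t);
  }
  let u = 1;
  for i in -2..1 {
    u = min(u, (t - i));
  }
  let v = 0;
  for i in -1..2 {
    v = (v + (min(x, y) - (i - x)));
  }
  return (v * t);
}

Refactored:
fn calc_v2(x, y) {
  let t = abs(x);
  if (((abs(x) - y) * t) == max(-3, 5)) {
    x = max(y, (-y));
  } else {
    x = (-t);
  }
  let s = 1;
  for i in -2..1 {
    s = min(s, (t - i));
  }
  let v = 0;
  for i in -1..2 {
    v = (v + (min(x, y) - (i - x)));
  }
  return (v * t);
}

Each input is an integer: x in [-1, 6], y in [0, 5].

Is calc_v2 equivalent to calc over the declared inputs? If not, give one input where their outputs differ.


Consider the input x=-1, y=5.
calc: t = 1; ((abs(x) * (y * t)) == max(-3, 5)) -> true; x = 5; u = 1; [i=-2]; u = 1; [i=-1]; u = 1; [i=0]; u = 1; v = 0; [i=-1]; v = 11; [i=0]; v = 21; [i=1]; v = 30; return 30
calc_v2: t = 1; (((abs(x) - y) * t) == max(-3, 5)) -> false; x = -1; s = 1; [i=-2]; s = 1; [i=-1]; s = 1; [i=0]; s = 1; v = 0; [i=-1]; v = -1; [i=0]; v = -3; [i=1]; v = -6; return -6
30 vs -6 — the two versions disagree here.
verdict: not equivalent; witness: x=-1, y=5


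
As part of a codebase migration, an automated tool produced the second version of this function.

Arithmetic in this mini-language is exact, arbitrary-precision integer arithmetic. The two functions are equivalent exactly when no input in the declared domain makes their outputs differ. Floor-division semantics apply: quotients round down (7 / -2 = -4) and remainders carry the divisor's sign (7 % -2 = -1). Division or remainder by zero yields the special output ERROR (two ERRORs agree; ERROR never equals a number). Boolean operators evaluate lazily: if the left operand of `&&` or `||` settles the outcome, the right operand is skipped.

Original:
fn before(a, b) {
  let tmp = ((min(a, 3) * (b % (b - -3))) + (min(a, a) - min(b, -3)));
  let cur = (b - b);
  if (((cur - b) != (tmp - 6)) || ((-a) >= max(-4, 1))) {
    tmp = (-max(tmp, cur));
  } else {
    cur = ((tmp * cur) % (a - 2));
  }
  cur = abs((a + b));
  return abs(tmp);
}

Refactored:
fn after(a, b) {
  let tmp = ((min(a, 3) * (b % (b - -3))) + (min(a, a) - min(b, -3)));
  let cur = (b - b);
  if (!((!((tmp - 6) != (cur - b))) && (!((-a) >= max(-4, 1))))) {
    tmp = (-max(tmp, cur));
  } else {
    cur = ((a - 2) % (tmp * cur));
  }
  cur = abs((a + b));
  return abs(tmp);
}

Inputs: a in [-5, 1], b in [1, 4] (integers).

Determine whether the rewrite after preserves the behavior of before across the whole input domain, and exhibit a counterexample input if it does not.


The rewrite breaks on a=0, b=3, where the results are 3 and ERROR.
before: tmp := 3 | cur := 0 | (((cur - b) != (tmp - 6)) || ((-a) >= max(-4, 1))): false | cur := 0 | cur := 3 | result 3
after: tmp := 3 | cur := 0 | (!((!((tmp - 6) != (cur - b))) && (!((-a) >= max(-4, 1))))): false | divide-by-zero, output ERROR
verdict: not equivalent; witness: a=0, b=3


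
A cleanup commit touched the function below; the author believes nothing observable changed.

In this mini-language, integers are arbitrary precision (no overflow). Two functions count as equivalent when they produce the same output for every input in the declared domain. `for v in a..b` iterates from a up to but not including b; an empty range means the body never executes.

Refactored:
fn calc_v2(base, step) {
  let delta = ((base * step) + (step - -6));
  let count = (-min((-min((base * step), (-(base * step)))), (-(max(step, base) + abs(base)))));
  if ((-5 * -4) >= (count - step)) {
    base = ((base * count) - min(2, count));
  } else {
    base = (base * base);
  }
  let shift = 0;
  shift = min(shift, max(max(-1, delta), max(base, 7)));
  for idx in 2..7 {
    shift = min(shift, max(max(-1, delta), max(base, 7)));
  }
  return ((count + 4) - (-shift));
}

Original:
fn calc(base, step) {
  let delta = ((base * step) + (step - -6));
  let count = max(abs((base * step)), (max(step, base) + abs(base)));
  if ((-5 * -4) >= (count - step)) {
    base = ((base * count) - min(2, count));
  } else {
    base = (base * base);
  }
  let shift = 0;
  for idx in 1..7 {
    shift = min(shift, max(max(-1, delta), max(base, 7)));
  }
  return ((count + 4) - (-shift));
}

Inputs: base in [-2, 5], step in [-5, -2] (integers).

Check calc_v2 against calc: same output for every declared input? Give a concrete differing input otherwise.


base=-2, step=-5 yields 14 from calc but 4 from calc_v2.
verdict: not equivalent; witness: base=-2, step=-5


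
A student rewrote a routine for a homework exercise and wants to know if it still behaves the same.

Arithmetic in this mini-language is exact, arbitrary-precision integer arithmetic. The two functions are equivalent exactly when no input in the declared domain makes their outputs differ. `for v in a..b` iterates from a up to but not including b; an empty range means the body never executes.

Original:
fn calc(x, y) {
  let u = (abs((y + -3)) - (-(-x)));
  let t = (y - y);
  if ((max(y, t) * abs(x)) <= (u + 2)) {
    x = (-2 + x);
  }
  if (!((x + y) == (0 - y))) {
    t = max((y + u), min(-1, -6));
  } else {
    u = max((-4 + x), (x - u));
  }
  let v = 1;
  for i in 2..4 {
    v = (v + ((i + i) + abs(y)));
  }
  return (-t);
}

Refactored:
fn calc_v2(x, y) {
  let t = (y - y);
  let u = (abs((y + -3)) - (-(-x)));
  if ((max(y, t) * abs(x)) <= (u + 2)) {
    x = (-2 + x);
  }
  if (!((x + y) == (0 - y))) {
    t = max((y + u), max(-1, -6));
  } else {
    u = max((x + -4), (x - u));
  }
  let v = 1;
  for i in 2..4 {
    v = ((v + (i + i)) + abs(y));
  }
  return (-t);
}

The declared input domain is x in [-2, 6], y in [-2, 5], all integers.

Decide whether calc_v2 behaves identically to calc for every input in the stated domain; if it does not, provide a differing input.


These are not equivalent — on x=5, y=-2 the outputs split (2 vs 1).
calc: u := 0 | t := 0 | ((max(y, t) * abs(x)) <= (u + 2)): true | x := 3 | (!((x + y) == (0 - y))): true | t := -2 | v := 1 | iter i=2: | v := 7 | iter i=3: | v := 15 | result 2
calc_v2: t := 0 | u := 0 | ((max(y, t) * abs(x)) <= (u + 2)): true | x := 3 | (!((x + y) == (0 - y))): true | t := -1 | v := 1 | iter i=2: | v := 7 | iter i=3: | v := 15 | result 1
verdict: not equivalent; witness: x=5, y=-2
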